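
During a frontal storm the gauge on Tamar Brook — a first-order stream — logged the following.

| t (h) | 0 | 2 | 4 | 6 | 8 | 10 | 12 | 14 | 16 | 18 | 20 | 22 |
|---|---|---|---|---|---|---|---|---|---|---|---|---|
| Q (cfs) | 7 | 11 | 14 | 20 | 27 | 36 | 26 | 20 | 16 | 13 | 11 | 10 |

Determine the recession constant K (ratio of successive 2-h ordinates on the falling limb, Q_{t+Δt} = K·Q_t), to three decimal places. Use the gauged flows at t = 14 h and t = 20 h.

K ≈ 0.819

Using the recession-limb readings at t = 14 h and t = 20 h: Q falls from 20 to 11 cfs over 3 intervals.
K = (Q₂/Q₁)^(1/3) = (11/20)^(1/3) = 0.819.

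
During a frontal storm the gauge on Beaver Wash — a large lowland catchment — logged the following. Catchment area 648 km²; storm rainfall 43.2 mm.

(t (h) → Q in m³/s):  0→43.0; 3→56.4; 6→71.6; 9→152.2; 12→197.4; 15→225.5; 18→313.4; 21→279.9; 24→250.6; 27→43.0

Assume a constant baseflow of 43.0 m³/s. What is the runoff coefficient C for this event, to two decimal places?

C ≈ 0.46

ΣQ_DR = 1203 m³/s; V = ΣQ_DR·Δt = 1.299 × 10^7 m³.
Runoff depth d = V / A = 20.05 mm.
C = d / P = 20.05 / 43.2 = 0.46.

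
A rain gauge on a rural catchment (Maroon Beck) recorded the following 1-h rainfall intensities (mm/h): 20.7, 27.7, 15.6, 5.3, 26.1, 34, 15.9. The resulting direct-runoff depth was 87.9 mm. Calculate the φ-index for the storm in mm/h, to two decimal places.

φ ≈ 8.68 mm/h

Only the 6 blocks with intensity above φ contribute runoff: 20.7, 27.7, 15.6, 26.1, 34, 15.9 mm/h.
Σ(I−φ)·Δt = d  ⇒  (20.7+27.7+15.6+26.1+34+15.9 − 6φ)·1 = 87.9
φ = (140.0 − 87.9/1) / 6 = 8.68 mm/h.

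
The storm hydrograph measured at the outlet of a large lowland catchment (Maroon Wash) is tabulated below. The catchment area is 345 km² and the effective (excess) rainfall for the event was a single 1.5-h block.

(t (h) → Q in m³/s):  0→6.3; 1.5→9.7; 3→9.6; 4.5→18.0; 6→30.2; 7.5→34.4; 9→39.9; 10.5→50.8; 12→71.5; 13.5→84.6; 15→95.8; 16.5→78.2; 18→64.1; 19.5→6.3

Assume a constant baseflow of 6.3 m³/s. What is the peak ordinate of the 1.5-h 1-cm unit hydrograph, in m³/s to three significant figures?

U_p ≈ 112 m³/s

Direct runoff: 0.0, 3.4, 3.3, 11.7, 23.9, 28.1, 33.6, 44.5, 65.2, 78.3, 89.5, 71.9, 57.8, 0.0 m³/s; ΣQ_DR = 511.2 m³/s, peak = 89.5 m³/s.
Runoff depth d = ΣQ_DR·Δt / A = 511.2 × 5400 / (345 km²) = 8.001 mm.
The 1-cm UH is the DRH scaled by (10 mm)/d, so U_p = 89.5 × 10/8.001 = 112 m³/s.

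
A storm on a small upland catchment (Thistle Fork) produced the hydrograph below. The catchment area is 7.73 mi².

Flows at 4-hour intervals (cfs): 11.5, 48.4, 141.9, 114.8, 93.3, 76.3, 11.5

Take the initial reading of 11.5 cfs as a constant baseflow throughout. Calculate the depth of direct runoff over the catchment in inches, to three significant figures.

Direct runoff: 0.0, 36.9, 130.4, 103.3, 81.8, 64.8, 0.0 cfs; ΣQ_DR = 417.2 cfs.
V = ΣQ_DR · Δt = 417.2 × 14400 s = 6.008 × 10^6 ft³.
Over A = 7.73 mi², depth = V / A = 0.335 in.

d ≈ 0.335 in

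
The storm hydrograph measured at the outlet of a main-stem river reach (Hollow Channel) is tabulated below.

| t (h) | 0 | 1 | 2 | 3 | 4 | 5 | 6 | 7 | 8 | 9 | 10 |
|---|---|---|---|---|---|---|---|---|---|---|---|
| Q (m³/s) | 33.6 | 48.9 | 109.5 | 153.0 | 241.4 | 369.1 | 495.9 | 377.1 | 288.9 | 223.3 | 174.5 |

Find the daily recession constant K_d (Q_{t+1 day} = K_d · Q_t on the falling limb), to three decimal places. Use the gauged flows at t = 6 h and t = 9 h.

K_d ≈ 0.002

Between t = 6 h and t = 9 h the flow falls from 495.9 to 223.3 m³/s over 3×1 h = 3 h.
Per-interval ratio K = (223.3/495.9)^(1/3) = 0.7665; K_d = K^(24/1) = 0.002.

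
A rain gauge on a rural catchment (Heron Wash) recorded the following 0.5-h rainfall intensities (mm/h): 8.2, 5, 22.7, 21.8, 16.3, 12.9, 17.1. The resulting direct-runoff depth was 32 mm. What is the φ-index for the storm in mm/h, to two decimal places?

φ ≈ 5.83 mm/h

Only the 6 blocks with intensity above φ contribute runoff: 8.2, 22.7, 21.8, 16.3, 12.9, 17.1 mm/h.
Σ(I−φ)·Δt = d  ⇒  (8.2+22.7+21.8+16.3+12.9+17.1 − 6φ)·0.5 = 32
φ = (99.00 − 32/0.5) / 6 = 5.83 mm/h.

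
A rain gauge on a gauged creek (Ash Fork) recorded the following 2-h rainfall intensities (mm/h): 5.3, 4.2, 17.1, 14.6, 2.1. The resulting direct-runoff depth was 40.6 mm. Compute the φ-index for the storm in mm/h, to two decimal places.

Only the 2 blocks with intensity above φ contribute runoff: 17.1, 14.6 mm/h.
Σ(I−φ)·Δt = d  ⇒  (17.1+14.6 − 2φ)·2 = 40.6
φ = (31.70 − 40.6/2) / 2 = 5.70 mm/h.

φ ≈ 5.70 mm/h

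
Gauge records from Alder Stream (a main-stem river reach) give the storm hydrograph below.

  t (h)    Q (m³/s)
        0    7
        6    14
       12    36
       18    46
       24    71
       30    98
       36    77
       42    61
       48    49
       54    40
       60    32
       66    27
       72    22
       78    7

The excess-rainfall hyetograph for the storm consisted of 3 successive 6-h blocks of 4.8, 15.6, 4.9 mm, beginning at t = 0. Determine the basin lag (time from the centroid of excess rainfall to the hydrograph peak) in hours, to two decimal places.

t_L ≈ 20.98 h

Centroid of excess rainfall: t_c = Σ P_i·t̄_i / ΣP_i = 9.0237 h (block centres at 3, 9, 15 h).
Hydrograph peak occurs at t = 30 h, so basin lag t_L = 30 − 9.0237 = 20.98 h.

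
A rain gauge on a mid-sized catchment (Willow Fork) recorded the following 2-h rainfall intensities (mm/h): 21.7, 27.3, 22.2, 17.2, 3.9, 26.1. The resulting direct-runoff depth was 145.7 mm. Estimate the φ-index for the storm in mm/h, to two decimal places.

φ ≈ 8.33 mm/h

Only the 5 blocks with intensity above φ contribute runoff: 21.7, 27.3, 22.2, 17.2, 26.1 mm/h.
Σ(I−φ)·Δt = d  ⇒  (21.7+27.3+22.2+17.2+26.1 − 5φ)·2 = 145.7
φ = (114.5 − 145.7/2) / 5 = 8.33 mm/h.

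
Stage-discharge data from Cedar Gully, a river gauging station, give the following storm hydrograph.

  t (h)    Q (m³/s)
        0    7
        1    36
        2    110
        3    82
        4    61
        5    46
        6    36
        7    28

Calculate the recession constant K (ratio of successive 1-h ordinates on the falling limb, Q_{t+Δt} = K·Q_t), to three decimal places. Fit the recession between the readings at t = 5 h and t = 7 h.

Using the recession-limb readings at t = 5 h and t = 7 h: Q falls from 46 to 28 m³/s over 2 intervals.
K = (Q₂/Q₁)^(1/2) = (28/46)^(1/2) = 0.780.

K ≈ 0.780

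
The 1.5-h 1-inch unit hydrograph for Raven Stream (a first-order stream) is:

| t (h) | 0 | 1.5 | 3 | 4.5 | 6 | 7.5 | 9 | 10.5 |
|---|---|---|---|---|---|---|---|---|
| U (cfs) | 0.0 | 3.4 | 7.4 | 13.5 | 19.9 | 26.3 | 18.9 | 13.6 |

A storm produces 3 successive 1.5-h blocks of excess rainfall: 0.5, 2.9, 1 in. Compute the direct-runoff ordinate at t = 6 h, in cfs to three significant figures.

Q ≈ 56.5 cfs

By discrete convolution, Q_j = Σ (P_i / 1 in) · U_{j−i}.
At t = 6 h (j=4): Q = (0.5/1)·19.9 + (2.9/1)·13.5 + (1/1)·7.4 = 56.5 cfs.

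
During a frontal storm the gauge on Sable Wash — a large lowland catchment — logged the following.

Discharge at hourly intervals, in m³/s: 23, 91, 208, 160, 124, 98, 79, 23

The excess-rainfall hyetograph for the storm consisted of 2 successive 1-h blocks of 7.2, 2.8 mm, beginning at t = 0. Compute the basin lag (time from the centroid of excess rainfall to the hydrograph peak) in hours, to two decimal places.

Centroid of excess rainfall: t_c = Σ P_i·t̄_i / ΣP_i = 0.7800 h (block centres at 0.5, 1.5 h).
Hydrograph peak occurs at t = 2 h, so basin lag t_L = 2 − 0.7800 = 1.22 h.

t_L ≈ 1.22 h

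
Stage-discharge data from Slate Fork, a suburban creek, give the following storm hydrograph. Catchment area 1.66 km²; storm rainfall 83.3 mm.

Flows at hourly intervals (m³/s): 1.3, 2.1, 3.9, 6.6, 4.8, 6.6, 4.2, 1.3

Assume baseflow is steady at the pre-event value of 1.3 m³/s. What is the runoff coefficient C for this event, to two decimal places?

ΣQ_DR = 20.40 m³/s; V = ΣQ_DR·Δt = 73440 m³.
Runoff depth d = V / A = 44.24 mm.
C = d / P = 44.24 / 83.3 = 0.53.

C ≈ 0.53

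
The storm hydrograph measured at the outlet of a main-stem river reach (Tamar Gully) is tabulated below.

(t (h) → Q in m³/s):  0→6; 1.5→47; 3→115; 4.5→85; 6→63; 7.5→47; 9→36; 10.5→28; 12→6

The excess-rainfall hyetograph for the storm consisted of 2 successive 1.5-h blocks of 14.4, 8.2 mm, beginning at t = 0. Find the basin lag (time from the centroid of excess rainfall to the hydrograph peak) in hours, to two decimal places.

Centroid of excess rainfall: t_c = Σ P_i·t̄_i / ΣP_i = 1.2942 h (block centres at 0.75, 2.25 h).
Hydrograph peak occurs at t = 3 h, so basin lag t_L = 3 − 1.2942 = 1.71 h.

t_L ≈ 1.71 h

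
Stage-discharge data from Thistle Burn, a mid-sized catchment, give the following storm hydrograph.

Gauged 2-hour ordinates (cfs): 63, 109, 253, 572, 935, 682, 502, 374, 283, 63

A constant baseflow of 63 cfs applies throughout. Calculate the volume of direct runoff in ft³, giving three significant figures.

Direct-runoff ordinates (Q − Q_b): 0.0, 46.0, 190.0, 509.0, 872.0, 619.0, 439.0, 311.0, 220.0, 0.0 cfs.
ΣQ_DR = 3206 cfs.
With Δt = 2 h = 7200 s, V = ΣQ_DR · Δt = 3206 × 7200 = 2.31 × 10^7 ft³.

V ≈ 2.31 × 10^7 ft³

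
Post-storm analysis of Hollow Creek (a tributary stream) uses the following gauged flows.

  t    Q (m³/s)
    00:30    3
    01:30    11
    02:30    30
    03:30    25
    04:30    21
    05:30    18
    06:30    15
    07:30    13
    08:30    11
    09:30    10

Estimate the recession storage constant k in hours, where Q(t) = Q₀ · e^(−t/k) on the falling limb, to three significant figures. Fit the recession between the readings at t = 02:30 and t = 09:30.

k ≈ 6.37 h

On the falling limb, Q drops from 30 to 10 m³/s between t = 02:30 and t = 09:30 (Δt = 7 h).
k = −Δt / ln(Q₂/Q₁) = −7 / ln(10/30) = 6.37 h.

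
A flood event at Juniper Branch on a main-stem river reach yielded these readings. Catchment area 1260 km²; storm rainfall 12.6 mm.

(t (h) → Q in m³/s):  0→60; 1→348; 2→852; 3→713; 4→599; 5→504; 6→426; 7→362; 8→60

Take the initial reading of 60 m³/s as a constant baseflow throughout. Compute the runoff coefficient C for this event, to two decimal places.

C ≈ 0.77

ΣQ_DR = 3384 m³/s; V = ΣQ_DR·Δt = 1.218 × 10^7 m³.
Runoff depth d = V / A = 9.669 mm.
C = d / P = 9.669 / 12.6 = 0.77.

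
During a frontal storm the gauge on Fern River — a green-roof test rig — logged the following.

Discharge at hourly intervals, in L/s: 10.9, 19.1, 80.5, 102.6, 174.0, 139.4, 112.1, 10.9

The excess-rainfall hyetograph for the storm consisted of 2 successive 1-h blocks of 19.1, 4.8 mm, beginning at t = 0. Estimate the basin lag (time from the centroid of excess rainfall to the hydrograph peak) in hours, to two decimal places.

Centroid of excess rainfall: t_c = Σ P_i·t̄_i / ΣP_i = 0.7008 h (block centres at 0.5, 1.5 h).
Hydrograph peak occurs at t = 4 h, so basin lag t_L = 4 − 0.7008 = 3.30 h.

t_L ≈ 3.30 h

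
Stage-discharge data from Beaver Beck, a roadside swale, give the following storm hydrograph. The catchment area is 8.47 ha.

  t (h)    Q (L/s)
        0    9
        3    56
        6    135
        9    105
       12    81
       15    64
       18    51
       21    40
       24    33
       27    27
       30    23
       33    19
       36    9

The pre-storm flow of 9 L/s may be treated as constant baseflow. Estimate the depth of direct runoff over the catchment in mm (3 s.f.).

d ≈ 68.2 mm

Direct runoff: 0.0, 47.0, 126.0, 96.0, 72.0, 55.0, 42.0, 31.0, 24.0, 18.0, 14.0, 10.0, 0.0 L/s; ΣQ_DR = 535.0 L/s.
V = ΣQ_DR · Δt = 535.0 × 10800 s = 5.778 × 10^6 L.
Over A = 8.47 ha, depth = V / A = 68.2 mm.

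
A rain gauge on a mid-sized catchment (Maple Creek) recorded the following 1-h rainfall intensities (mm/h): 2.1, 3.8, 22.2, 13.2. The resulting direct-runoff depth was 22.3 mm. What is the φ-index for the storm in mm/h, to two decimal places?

φ ≈ 6.55 mm/h

Only the 2 blocks with intensity above φ contribute runoff: 22.2, 13.2 mm/h.
Σ(I−φ)·Δt = d  ⇒  (22.2+13.2 − 2φ)·1 = 22.3
φ = (35.40 − 22.3/1) / 2 = 6.55 mm/h.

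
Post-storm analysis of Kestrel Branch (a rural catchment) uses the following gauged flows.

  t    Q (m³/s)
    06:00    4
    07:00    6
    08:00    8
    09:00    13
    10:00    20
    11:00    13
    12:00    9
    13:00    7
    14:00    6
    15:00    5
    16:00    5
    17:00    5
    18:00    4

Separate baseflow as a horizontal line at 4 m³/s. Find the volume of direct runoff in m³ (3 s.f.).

V ≈ 1.91 × 10^5 m³

Direct-runoff ordinates (Q − Q_b): 0.0, 2.0, 4.0, 9.0, 16.0, 9.0, 5.0, 3.0, 2.0, 1.0, 1.0, 1.0, 0.0 m³/s.
ΣQ_DR = 53.00 m³/s.
With Δt = 1 h = 3600 s, V = ΣQ_DR · Δt = 53.00 × 3600 = 1.91 × 10^5 m³.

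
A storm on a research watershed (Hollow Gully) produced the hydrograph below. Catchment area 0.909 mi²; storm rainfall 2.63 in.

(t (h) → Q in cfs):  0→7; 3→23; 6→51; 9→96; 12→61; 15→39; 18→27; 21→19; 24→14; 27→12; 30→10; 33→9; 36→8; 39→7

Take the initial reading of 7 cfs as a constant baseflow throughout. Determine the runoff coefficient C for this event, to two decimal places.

C ≈ 0.55

ΣQ_DR = 285.0 cfs; V = ΣQ_DR·Δt = 3.078 × 10^6 ft³.
Runoff depth d = V / A = 1.458 in.
C = d / P = 1.458 / 2.63 = 0.55.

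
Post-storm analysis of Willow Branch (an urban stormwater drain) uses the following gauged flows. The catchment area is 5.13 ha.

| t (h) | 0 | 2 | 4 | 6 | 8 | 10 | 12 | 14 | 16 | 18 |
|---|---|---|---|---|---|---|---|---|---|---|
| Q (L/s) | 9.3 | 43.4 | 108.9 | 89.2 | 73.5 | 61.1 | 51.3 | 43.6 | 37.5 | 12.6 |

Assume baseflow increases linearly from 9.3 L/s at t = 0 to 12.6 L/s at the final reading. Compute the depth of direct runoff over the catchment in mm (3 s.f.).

d ≈ 59.1 mm

Direct runoff: 0.00, 33.73, 98.87, 78.80, 62.73, 49.97, 39.80, 31.73, 25.27, 0.00 L/s; ΣQ_DR = 420.9 L/s.
V = ΣQ_DR · Δt = 420.9 × 7200 s = 3.030 × 10^6 L.
Over A = 5.13 ha, depth = V / A = 59.1 mm.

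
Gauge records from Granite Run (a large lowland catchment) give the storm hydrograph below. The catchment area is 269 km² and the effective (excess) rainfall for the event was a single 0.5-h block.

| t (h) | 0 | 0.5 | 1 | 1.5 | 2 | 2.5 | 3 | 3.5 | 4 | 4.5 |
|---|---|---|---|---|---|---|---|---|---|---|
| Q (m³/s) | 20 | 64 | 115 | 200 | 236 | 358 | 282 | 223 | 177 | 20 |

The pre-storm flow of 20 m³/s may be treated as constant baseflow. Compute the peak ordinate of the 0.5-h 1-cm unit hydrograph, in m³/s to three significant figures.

Direct runoff: 0.0, 44.0, 95.0, 180.0, 216.0, 338.0, 262.0, 203.0, 157.0, 0.0 m³/s; ΣQ_DR = 1495 m³/s, peak = 338.0 m³/s.
Runoff depth d = ΣQ_DR·Δt / A = 1495 × 1800 / (269 km²) = 10.00 mm.
The 1-cm UH is the DRH scaled by (10 mm)/d, so U_p = 338.0 × 10/10.00 = 338 m³/s.

U_p ≈ 338 m³/s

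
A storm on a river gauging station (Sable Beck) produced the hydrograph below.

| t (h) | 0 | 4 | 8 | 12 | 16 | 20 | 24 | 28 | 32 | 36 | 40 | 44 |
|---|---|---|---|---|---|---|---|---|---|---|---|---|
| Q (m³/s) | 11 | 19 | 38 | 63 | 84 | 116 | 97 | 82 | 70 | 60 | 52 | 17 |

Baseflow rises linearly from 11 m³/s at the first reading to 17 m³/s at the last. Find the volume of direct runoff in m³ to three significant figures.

V ≈ 7.79 × 10^6 m³

Direct-runoff ordinates (Q − Q_b): 0.00, 7.45, 25.91, 50.36, 70.82, 102.27, 82.73, 67.18, 54.64, 44.09, 35.55, 0.00 m³/s.
ΣQ_DR = 541.0 m³/s.
With Δt = 4 h = 14400 s, V = ΣQ_DR · Δt = 541.0 × 14400 = 7.79 × 10^6 m³.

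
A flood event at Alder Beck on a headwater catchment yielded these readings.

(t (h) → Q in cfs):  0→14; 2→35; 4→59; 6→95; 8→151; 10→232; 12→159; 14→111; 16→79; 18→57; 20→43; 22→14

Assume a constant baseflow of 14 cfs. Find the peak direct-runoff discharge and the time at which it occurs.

Subtracting baseflow gives direct-runoff ordinates: 0.0, 21.0, 45.0, 81.0, 137.0, 218.0, 145.0, 97.0, 65.0, 43.0, 29.0, 0.0 cfs.
The maximum is 218.0 cfs, occurring at the reading for t = 10 h.

Q_p = 218.0 cfs at t = 10 h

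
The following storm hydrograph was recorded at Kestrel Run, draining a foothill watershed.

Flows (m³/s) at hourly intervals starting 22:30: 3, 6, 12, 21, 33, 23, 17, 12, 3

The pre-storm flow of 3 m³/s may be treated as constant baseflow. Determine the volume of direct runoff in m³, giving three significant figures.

Direct-runoff ordinates (Q − Q_b): 0.0, 3.0, 9.0, 18.0, 30.0, 20.0, 14.0, 9.0, 0.0 m³/s.
ΣQ_DR = 103.0 m³/s.
With Δt = 1 h = 3600 s, V = ΣQ_DR · Δt = 103.0 × 3600 = 3.71 × 10^5 m³.

V ≈ 3.71 × 10^5 m³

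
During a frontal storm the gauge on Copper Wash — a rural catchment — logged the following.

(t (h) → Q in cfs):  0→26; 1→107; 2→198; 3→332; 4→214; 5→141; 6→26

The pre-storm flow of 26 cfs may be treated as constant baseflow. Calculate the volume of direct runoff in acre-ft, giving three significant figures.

Direct-runoff ordinates (Q − Q_b): 0.0, 81.0, 172.0, 306.0, 188.0, 115.0, 0.0 cfs.
ΣQ_DR = 862.0 cfs.
With Δt = 1 h = 3600 s, V = ΣQ_DR · Δt = 862.0 × 3600 = 3.10 × 10^6 ft³ = 71.2 acre-ft.

V ≈ 71.2 acre-ft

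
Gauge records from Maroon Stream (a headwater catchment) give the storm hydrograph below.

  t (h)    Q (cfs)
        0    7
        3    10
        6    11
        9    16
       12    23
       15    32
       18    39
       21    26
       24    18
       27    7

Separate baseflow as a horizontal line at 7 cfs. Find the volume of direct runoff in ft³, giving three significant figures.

V ≈ 1.29 × 10^6 ft³

Direct-runoff ordinates (Q − Q_b): 0.0, 3.0, 4.0, 9.0, 16.0, 25.0, 32.0, 19.0, 11.0, 0.0 cfs.
ΣQ_DR = 119.0 cfs.
With Δt = 3 h = 10800 s, V = ΣQ_DR · Δt = 119.0 × 10800 = 1.29 × 10^6 ft³.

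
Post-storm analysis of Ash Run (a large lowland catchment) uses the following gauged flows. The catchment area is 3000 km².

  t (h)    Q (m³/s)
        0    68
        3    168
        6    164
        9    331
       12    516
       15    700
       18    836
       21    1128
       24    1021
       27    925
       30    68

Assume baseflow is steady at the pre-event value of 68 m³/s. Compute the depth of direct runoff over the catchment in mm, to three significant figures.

d ≈ 18.6 mm

Direct runoff: 0.0, 100.0, 96.0, 263.0, 448.0, 632.0, 768.0, 1060.0, 953.0, 857.0, 0.0 m³/s; ΣQ_DR = 5177 m³/s.
V = ΣQ_DR · Δt = 5177 × 10800 s = 5.591 × 10^7 m³.
Over A = 3000 km², depth = V / A = 18.6 mm.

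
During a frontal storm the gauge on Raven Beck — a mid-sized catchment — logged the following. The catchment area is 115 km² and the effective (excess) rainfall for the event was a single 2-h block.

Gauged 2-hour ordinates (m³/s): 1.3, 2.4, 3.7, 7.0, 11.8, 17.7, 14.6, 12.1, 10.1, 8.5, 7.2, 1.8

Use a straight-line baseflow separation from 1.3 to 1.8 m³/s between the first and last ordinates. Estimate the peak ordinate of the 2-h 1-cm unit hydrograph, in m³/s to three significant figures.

Direct runoff: 0.00, 1.05, 2.31, 5.56, 10.32, 16.17, 13.03, 10.48, 8.44, 6.79, 5.45, 0.00 m³/s; ΣQ_DR = 79.60 m³/s, peak = 16.17 m³/s.
Runoff depth d = ΣQ_DR·Δt / A = 79.60 × 7200 / (115 km²) = 4.984 mm.
The 1-cm UH is the DRH scaled by (10 mm)/d, so U_p = 16.17 × 10/4.984 = 32.5 m³/s.

U_p ≈ 32.5 m³/s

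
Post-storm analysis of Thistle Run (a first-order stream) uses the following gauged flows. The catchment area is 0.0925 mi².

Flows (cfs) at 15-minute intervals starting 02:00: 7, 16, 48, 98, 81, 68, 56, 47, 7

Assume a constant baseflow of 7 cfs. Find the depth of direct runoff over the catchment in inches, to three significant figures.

Direct runoff: 0.0, 9.0, 41.0, 91.0, 74.0, 61.0, 49.0, 40.0, 0.0 cfs; ΣQ_DR = 365.0 cfs.
V = ΣQ_DR · Δt = 365.0 × 900 s = 3.285 × 10^5 ft³.
Over A = 0.0925 mi², depth = V / A = 1.53 in.

d ≈ 1.53 in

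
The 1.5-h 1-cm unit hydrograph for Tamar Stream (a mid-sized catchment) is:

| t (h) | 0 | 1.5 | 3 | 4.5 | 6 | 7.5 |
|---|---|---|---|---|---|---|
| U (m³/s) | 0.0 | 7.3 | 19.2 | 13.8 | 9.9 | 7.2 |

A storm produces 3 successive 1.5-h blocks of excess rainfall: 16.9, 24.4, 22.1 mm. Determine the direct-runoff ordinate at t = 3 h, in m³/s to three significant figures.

By discrete convolution, Q_j = Σ (P_i / 10 mm) · U_{j−i}.
At t = 3 h (j=2): Q = (16.9/10)·19.2 + (24.4/10)·7.3 + (22.1/10)·0.0 = 50.3 m³/s.

Q ≈ 50.3 m³/s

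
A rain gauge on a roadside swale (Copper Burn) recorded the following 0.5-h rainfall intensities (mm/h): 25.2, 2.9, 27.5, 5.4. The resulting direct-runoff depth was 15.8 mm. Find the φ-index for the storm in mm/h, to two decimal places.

φ ≈ 10.55 mm/h

Only the 2 blocks with intensity above φ contribute runoff: 25.2, 27.5 mm/h.
Σ(I−φ)·Δt = d  ⇒  (25.2+27.5 − 2φ)·0.5 = 15.8
φ = (52.70 − 15.8/0.5) / 2 = 10.55 mm/h.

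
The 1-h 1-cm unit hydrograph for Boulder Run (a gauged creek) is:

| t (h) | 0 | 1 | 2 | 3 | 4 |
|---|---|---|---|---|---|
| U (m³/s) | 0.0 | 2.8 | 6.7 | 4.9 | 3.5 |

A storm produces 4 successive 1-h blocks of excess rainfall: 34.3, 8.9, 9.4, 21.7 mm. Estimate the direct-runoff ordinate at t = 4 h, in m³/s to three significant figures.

Q ≈ 28.7 m³/s

By discrete convolution, Q_j = Σ (P_i / 10 mm) · U_{j−i}.
At t = 4 h (j=4): Q = (34.3/10)·3.5 + (8.9/10)·4.9 + (9.4/10)·6.7 + (21.7/10)·2.8 = 28.7 m³/s.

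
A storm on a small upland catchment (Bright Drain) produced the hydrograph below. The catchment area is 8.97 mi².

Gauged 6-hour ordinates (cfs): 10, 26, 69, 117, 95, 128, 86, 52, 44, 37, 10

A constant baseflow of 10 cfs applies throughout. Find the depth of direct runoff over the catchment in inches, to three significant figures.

Direct runoff: 0.0, 16.0, 59.0, 107.0, 85.0, 118.0, 76.0, 42.0, 34.0, 27.0, 0.0 cfs; ΣQ_DR = 564.0 cfs.
V = ΣQ_DR · Δt = 564.0 × 21600 s = 1.218 × 10^7 ft³.
Over A = 8.97 mi², depth = V / A = 0.585 in.

d ≈ 0.585 in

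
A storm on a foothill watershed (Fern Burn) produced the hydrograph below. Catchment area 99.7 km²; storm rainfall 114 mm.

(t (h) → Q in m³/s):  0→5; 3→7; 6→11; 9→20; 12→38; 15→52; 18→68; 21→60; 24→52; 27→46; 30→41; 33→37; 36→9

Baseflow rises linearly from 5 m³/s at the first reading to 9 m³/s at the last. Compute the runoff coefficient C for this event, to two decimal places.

C ≈ 0.34

ΣQ_DR = 355.0 m³/s; V = ΣQ_DR·Δt = 3.834 × 10^6 m³.
Runoff depth d = V / A = 38.46 mm.
C = d / P = 38.46 / 114 = 0.34.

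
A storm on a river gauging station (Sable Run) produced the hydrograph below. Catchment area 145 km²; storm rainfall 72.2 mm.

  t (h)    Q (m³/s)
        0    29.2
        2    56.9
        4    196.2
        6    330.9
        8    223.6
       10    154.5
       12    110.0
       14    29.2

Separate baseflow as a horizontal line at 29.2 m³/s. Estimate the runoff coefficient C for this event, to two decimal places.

ΣQ_DR = 896.9 m³/s; V = ΣQ_DR·Δt = 6.458 × 10^6 m³.
Runoff depth d = V / A = 44.54 mm.
C = d / P = 44.54 / 72.2 = 0.62.

C ≈ 0.62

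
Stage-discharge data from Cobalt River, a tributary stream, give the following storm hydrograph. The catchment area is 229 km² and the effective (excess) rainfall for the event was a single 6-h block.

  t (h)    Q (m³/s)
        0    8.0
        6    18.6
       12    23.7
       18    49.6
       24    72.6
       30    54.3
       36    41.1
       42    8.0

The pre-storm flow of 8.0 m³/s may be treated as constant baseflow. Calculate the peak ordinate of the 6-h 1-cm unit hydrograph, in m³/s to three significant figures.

Direct runoff: 0.0, 10.6, 15.7, 41.6, 64.6, 46.3, 33.1, 0.0 m³/s; ΣQ_DR = 211.9 m³/s, peak = 64.6 m³/s.
Runoff depth d = ΣQ_DR·Δt / A = 211.9 × 21600 / (229 km²) = 19.99 mm.
The 1-cm UH is the DRH scaled by (10 mm)/d, so U_p = 64.6 × 10/19.99 = 32.3 m³/s.

U_p ≈ 32.3 m³/s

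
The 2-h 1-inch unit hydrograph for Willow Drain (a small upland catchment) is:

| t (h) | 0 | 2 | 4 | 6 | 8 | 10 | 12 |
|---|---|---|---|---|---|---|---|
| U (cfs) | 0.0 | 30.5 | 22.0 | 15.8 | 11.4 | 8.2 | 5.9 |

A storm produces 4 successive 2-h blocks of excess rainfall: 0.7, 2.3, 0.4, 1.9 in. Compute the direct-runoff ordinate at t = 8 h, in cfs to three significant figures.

Q ≈ 111 cfs

By discrete convolution, Q_j = Σ (P_i / 1 in) · U_{j−i}.
At t = 8 h (j=4): Q = (0.7/1)·11.4 + (2.3/1)·15.8 + (0.4/1)·22.0 + (1.9/1)·30.5 = 111 cfs.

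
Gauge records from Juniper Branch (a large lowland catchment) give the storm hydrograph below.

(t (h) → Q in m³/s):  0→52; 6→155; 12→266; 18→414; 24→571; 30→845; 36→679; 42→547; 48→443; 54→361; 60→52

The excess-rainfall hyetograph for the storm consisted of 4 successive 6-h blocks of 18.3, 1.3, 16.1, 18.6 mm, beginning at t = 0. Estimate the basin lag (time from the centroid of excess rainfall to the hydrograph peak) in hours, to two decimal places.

t_L ≈ 17.13 h

Centroid of excess rainfall: t_c = Σ P_i·t̄_i / ΣP_i = 12.8674 h (block centres at 3, 9, 15, 21 h).
Hydrograph peak occurs at t = 30 h, so basin lag t_L = 30 − 12.8674 = 17.13 h.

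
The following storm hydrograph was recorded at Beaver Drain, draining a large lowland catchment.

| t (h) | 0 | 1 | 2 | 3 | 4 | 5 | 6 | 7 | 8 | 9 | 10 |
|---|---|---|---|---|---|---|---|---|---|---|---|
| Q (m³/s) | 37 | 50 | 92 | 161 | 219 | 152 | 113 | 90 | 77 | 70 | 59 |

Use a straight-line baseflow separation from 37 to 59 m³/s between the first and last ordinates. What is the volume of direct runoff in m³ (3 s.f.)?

V ≈ 2.13 × 10^6 m³

Direct-runoff ordinates (Q − Q_b): 0.00, 10.80, 50.60, 117.40, 173.20, 104.00, 62.80, 37.60, 22.40, 13.20, 0.00 m³/s.
ΣQ_DR = 592.0 m³/s.
With Δt = 1 h = 3600 s, V = ΣQ_DR · Δt = 592.0 × 3600 = 2.13 × 10^6 m³.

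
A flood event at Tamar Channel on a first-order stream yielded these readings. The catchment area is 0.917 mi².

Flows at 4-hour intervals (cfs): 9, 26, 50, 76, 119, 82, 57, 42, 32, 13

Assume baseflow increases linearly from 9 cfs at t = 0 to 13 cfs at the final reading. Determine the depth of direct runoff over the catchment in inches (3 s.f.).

d ≈ 2.68 in

Direct runoff: 0.00, 16.56, 40.11, 65.67, 108.22, 70.78, 45.33, 29.89, 19.44, 0.00 cfs; ΣQ_DR = 396.0 cfs.
V = ΣQ_DR · Δt = 396.0 × 14400 s = 5.702 × 10^6 ft³.
Over A = 0.917 mi², depth = V / A = 2.68 in.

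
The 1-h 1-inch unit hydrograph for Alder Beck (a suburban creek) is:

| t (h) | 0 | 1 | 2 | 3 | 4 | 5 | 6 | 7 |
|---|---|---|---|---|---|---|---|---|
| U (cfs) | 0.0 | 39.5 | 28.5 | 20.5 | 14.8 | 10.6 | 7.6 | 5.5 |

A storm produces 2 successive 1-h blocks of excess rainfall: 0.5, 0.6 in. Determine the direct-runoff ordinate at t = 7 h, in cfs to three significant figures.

Q ≈ 7.31 cfs

By discrete convolution, Q_j = Σ (P_i / 1 in) · U_{j−i}.
At t = 7 h (j=7): Q = (0.5/1)·5.5 + (0.6/1)·7.6 = 7.31 cfs.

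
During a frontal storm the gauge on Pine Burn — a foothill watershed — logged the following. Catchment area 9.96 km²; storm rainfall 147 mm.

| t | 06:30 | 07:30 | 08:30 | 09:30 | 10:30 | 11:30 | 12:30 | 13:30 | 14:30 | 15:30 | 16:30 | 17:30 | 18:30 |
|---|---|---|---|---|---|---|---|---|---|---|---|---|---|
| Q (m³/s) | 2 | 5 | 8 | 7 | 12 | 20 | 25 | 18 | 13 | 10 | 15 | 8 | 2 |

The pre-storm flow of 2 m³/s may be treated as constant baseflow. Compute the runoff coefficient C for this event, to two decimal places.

ΣQ_DR = 119.0 m³/s; V = ΣQ_DR·Δt = 4.284 × 10^5 m³.
Runoff depth d = V / A = 43.01 mm.
C = d / P = 43.01 / 147 = 0.29.

C ≈ 0.29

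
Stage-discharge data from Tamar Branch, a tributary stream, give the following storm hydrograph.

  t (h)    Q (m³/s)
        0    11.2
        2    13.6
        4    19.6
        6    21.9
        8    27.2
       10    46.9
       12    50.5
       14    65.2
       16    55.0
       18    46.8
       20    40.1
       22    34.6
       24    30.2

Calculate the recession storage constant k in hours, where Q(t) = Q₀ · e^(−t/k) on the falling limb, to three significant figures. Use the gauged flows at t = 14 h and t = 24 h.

k ≈ 13.0 h

On the falling limb, Q drops from 65.2 to 30.2 m³/s between t = 14 h and t = 24 h (Δt = 10 h).
k = −Δt / ln(Q₂/Q₁) = −10 / ln(30.2/65.2) = 13.0 h.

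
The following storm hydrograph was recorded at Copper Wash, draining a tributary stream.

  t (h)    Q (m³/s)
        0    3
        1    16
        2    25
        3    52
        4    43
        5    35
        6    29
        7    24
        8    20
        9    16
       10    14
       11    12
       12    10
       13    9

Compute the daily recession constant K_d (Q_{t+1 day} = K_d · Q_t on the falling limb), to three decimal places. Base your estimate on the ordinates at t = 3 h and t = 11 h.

Between t = 3 h and t = 11 h the flow falls from 52 to 12 m³/s over 8×1 h = 8 h.
Per-interval ratio K = (12/52)^(1/8) = 0.8325; K_d = K^(24/1) = 0.012.

K_d ≈ 0.012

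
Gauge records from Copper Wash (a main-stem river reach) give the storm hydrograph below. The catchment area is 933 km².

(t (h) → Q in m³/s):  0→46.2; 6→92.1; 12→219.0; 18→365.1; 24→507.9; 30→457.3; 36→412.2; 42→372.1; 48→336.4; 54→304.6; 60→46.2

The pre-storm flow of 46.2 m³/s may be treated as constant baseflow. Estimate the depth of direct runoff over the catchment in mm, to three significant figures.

d ≈ 61.4 mm

Direct runoff: 0.0, 45.9, 172.8, 318.9, 461.7, 411.1, 366.0, 325.9, 290.2, 258.4, 0.0 m³/s; ΣQ_DR = 2651 m³/s.
V = ΣQ_DR · Δt = 2651 × 21600 s = 5.726 × 10^7 m³.
Over A = 933 km², depth = V / A = 61.4 mm.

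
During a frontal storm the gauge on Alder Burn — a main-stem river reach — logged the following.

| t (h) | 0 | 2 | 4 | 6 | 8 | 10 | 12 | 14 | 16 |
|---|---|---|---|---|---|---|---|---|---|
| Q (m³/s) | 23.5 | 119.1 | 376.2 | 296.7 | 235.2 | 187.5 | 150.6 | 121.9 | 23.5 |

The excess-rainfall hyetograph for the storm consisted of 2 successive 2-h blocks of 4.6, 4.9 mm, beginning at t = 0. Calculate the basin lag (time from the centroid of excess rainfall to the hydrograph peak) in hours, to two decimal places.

Centroid of excess rainfall: t_c = Σ P_i·t̄_i / ΣP_i = 2.0316 h (block centres at 1, 3 h).
Hydrograph peak occurs at t = 4 h, so basin lag t_L = 4 − 2.0316 = 1.97 h.

t_L ≈ 1.97 h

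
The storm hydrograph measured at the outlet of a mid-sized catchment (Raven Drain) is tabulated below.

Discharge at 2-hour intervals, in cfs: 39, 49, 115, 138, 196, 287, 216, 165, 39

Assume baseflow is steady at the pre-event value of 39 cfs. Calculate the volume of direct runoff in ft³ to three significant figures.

V ≈ 6.43 × 10^6 ft³

Direct-runoff ordinates (Q − Q_b): 0.0, 10.0, 76.0, 99.0, 157.0, 248.0, 177.0, 126.0, 0.0 cfs.
ΣQ_DR = 893.0 cfs.
With Δt = 2 h = 7200 s, V = ΣQ_DR · Δt = 893.0 × 7200 = 6.43 × 10^6 ft³.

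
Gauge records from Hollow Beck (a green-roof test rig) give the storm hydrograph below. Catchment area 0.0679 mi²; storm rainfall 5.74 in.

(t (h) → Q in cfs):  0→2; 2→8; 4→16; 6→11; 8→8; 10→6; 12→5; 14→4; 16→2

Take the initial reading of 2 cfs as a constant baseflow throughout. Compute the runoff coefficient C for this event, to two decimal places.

ΣQ_DR = 44.00 cfs; V = ΣQ_DR·Δt = 3.168 × 10^5 ft³.
Runoff depth d = V / A = 2.008 in.
C = d / P = 2.008 / 5.74 = 0.35.

C ≈ 0.35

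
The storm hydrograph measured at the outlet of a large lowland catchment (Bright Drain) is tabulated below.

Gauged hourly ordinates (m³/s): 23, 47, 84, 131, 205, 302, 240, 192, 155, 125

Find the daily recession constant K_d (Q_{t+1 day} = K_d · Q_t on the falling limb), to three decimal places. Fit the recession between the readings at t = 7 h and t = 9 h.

Between t = 7 h and t = 9 h the flow falls from 192 to 125 m³/s over 2×1 h = 2 h.
Per-interval ratio K = (125/192)^(1/2) = 0.8069; K_d = K^(24/1) = 0.006.

K_d ≈ 0.006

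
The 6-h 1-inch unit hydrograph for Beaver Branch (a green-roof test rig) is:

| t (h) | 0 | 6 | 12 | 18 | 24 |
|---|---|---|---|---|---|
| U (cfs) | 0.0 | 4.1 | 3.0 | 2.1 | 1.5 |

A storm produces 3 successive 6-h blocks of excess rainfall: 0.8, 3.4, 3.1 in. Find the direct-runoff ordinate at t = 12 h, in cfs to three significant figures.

Q ≈ 16.3 cfs

By discrete convolution, Q_j = Σ (P_i / 1 in) · U_{j−i}.
At t = 12 h (j=2): Q = (0.8/1)·3.0 + (3.4/1)·4.1 + (3.1/1)·0.0 = 16.3 cfs.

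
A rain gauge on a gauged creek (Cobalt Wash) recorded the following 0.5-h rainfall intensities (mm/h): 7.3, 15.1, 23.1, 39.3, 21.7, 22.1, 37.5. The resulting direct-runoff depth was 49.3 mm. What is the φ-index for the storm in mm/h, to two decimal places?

φ ≈ 10.03 mm/h

Only the 6 blocks with intensity above φ contribute runoff: 15.1, 23.1, 39.3, 21.7, 22.1, 37.5 mm/h.
Σ(I−φ)·Δt = d  ⇒  (15.1+23.1+39.3+21.7+22.1+37.5 − 6φ)·0.5 = 49.3
φ = (158.8 − 49.3/0.5) / 6 = 10.03 mm/h.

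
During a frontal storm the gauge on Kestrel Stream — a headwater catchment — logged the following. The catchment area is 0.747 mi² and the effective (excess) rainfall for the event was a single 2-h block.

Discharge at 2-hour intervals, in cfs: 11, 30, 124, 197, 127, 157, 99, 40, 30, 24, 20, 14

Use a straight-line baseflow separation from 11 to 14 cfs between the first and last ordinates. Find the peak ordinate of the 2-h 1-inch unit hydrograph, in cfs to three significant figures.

Direct runoff: 0.00, 18.73, 112.45, 185.18, 114.91, 144.64, 86.36, 27.09, 16.82, 10.55, 6.27, 0.00 cfs; ΣQ_DR = 723.0 cfs, peak = 185.18 cfs.
Runoff depth d = ΣQ_DR·Δt / A = 723.0 × 7200 / (0.747 mi²) = 3.000 in.
The 1-inch UH is the DRH scaled by (1 in)/d, so U_p = 185.18 × 1/3.000 = 61.7 cfs.

U_p ≈ 61.7 cfs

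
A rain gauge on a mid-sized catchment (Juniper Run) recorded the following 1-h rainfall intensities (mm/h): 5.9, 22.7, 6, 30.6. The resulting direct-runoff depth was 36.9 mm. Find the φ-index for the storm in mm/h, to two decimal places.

φ ≈ 8.20 mm/h

Only the 2 blocks with intensity above φ contribute runoff: 22.7, 30.6 mm/h.
Σ(I−φ)·Δt = d  ⇒  (22.7+30.6 − 2φ)·1 = 36.9
φ = (53.30 − 36.9/1) / 2 = 8.20 mm/h.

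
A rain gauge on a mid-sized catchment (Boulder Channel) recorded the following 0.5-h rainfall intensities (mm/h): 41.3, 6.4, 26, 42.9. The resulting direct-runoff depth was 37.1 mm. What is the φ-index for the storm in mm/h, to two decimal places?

φ ≈ 12.00 mm/h

Only the 3 blocks with intensity above φ contribute runoff: 41.3, 26, 42.9 mm/h.
Σ(I−φ)·Δt = d  ⇒  (41.3+26+42.9 − 3φ)·0.5 = 37.1
φ = (110.2 − 37.1/0.5) / 3 = 12.00 mm/h.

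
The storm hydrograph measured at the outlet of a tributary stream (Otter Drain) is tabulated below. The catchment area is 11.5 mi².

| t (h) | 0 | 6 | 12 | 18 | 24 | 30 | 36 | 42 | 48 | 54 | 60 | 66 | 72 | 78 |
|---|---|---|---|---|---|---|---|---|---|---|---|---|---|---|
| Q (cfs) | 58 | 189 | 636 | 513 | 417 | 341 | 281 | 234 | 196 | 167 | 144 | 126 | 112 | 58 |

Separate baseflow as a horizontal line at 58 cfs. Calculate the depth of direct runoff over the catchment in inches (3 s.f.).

d ≈ 2.15 in

Direct runoff: 0.0, 131.0, 578.0, 455.0, 359.0, 283.0, 223.0, 176.0, 138.0, 109.0, 86.0, 68.0, 54.0, 0.0 cfs; ΣQ_DR = 2660 cfs.
V = ΣQ_DR · Δt = 2660 × 21600 s = 5.746 × 10^7 ft³.
Over A = 11.5 mi², depth = V / A = 2.15 in.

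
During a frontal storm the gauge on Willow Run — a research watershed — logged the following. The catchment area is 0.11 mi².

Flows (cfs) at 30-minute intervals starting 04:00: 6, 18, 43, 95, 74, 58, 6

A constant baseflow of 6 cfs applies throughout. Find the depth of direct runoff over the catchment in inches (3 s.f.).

Direct runoff: 0.0, 12.0, 37.0, 89.0, 68.0, 52.0, 0.0 cfs; ΣQ_DR = 258.0 cfs.
V = ΣQ_DR · Δt = 258.0 × 1800 s = 4.644 × 10^5 ft³.
Over A = 0.11 mi², depth = V / A = 1.82 in.

d ≈ 1.82 in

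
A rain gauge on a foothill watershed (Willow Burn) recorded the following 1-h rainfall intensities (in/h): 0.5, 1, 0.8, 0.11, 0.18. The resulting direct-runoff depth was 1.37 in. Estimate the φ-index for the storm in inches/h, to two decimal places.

Only the 3 blocks with intensity above φ contribute runoff: 0.5, 1, 0.8 in/h.
Σ(I−φ)·Δt = d  ⇒  (0.5+1+0.8 − 3φ)·1 = 1.37
φ = (2.300 − 1.37/1) / 3 = 0.31 in/h.

φ ≈ 0.31 in/h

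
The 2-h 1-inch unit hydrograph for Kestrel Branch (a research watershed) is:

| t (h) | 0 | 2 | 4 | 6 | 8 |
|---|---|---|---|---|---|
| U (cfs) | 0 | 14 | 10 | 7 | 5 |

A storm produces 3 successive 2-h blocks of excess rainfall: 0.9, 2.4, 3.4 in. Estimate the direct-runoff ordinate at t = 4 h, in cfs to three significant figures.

By discrete convolution, Q_j = Σ (P_i / 1 in) · U_{j−i}.
At t = 4 h (j=2): Q = (0.9/1)·10 + (2.4/1)·14 + (3.4/1)·0 = 42.6 cfs.

Q ≈ 42.6 cfs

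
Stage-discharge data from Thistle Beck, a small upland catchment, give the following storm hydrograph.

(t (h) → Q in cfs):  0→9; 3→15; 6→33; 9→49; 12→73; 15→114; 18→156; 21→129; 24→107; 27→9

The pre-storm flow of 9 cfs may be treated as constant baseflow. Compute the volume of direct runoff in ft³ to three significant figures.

V ≈ 6.52 × 10^6 ft³

Direct-runoff ordinates (Q − Q_b): 0.0, 6.0, 24.0, 40.0, 64.0, 105.0, 147.0, 120.0, 98.0, 0.0 cfs.
ΣQ_DR = 604.0 cfs.
With Δt = 3 h = 10800 s, V = ΣQ_DR · Δt = 604.0 × 10800 = 6.52 × 10^6 ft³.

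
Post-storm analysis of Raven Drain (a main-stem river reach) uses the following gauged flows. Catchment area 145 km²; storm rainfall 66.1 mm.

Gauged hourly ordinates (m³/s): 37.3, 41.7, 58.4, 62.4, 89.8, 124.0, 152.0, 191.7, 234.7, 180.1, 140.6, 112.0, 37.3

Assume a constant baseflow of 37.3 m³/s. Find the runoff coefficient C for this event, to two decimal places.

ΣQ_DR = 977.1 m³/s; V = ΣQ_DR·Δt = 3.518 × 10^6 m³.
Runoff depth d = V / A = 24.26 mm.
C = d / P = 24.26 / 66.1 = 0.37.

C ≈ 0.37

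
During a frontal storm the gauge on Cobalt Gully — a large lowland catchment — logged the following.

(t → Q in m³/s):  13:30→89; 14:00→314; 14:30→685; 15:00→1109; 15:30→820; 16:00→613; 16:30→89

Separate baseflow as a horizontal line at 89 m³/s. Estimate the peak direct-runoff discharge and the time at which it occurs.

Q_p = 1020.0 m³/s at t = 15:00

Subtracting baseflow gives direct-runoff ordinates: 0.0, 225.0, 596.0, 1020.0, 731.0, 524.0, 0.0 m³/s.
The maximum is 1020.0 m³/s, occurring at the reading for t = 15:00.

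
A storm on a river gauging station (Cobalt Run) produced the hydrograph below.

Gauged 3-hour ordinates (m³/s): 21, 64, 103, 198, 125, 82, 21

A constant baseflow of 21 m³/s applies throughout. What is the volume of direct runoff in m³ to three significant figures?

V ≈ 5.04 × 10^6 m³

Direct-runoff ordinates (Q − Q_b): 0.0, 43.0, 82.0, 177.0, 104.0, 61.0, 0.0 m³/s.
ΣQ_DR = 467.0 m³/s.
With Δt = 3 h = 10800 s, V = ΣQ_DR · Δt = 467.0 × 10800 = 5.04 × 10^6 m³.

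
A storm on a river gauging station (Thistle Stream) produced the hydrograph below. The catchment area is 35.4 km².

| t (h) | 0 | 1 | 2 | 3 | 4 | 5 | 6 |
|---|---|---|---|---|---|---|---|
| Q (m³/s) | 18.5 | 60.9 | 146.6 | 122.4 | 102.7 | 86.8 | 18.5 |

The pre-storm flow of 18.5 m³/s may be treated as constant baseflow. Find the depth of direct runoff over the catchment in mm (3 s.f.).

Direct runoff: 0.0, 42.4, 128.1, 103.9, 84.2, 68.3, 0.0 m³/s; ΣQ_DR = 426.9 m³/s.
V = ΣQ_DR · Δt = 426.9 × 3600 s = 1.537 × 10^6 m³.
Over A = 35.4 km², depth = V / A = 43.4 mm.

d ≈ 43.4 mm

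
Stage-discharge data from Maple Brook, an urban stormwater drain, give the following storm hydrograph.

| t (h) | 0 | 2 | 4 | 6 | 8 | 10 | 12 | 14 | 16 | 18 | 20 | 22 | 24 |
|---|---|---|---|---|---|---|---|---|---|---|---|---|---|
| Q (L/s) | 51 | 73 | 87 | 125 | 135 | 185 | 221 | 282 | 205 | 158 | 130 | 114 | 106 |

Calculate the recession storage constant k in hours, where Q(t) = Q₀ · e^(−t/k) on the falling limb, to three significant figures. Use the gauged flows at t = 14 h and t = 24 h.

On the falling limb, Q drops from 282 to 106 L/s between t = 14 h and t = 24 h (Δt = 10 h).
k = −Δt / ln(Q₂/Q₁) = −10 / ln(106/282) = 10.2 h.

k ≈ 10.2 h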